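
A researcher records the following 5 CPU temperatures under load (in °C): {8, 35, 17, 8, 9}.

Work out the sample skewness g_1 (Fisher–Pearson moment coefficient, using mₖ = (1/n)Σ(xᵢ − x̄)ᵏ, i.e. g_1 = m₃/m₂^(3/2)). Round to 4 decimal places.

x̄ = (8 + 35 + 17 + 8 + 9) / 5 = 15.4000
deviations (xᵢ − x̄): -7.4000, 19.6000, 1.6000, -7.4000, -6.4000
Σ(xᵢ − x̄)² = 537.2000 ⇒ m₂ = 537.2000/5 = 107.44000
Σ(xᵢ − x̄)³ = 6461.0400 ⇒ m₃ = 6461.0400/5 = 1292.20800
m₂^(3/2) = 107.44000^(1.5) = 1113.65071
g_1 = m₃ / m₂^(3/2) = 1292.20800 / 1113.65071 ≈ 1.1603

1.1603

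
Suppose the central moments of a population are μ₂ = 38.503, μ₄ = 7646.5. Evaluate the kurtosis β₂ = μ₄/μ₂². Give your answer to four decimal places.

μ₂² = 38.503² = 1482.48101
μ₄/μ₂² = 7646.5 / 1482.48101 = 5.15791
β₂ ≈ 5.1579

5.1579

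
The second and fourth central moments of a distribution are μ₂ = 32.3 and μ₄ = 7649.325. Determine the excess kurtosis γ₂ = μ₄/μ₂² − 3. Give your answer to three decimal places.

4.332

μ₂² = 32.3² = 1043.29000
μ₄/μ₂² = 7649.325 / 1043.29000 = 7.33193
γ₂ = 7.33193 − 3 ≈ 4.332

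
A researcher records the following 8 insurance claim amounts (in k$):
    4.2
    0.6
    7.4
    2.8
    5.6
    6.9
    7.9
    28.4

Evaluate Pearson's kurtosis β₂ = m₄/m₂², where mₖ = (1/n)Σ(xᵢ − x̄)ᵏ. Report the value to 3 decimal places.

5.270

x̄ = 7.9750
Σ(xᵢ − x̄)² = 519.7350 ⇒ m₂ = 64.96687
Σ(xᵢ − x̄)⁴ = 177951.5576 ⇒ m₄ = 22243.94470
m₂² = 4220.69485
β₂ = m₄/m₂² = 22243.94470 / 4220.69485 ≈ 5.270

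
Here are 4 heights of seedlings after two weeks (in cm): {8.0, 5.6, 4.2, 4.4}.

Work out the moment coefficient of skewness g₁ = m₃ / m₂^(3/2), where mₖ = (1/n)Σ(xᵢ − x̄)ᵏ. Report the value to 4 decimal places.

x̄ = (8.0 + 5.6 + 4.2 + 4.4) / 4 = 5.5500
deviations (xᵢ − x̄): 2.4500, 0.0500, -1.3500, -1.1500
Σ(xᵢ − x̄)² = 9.1500 ⇒ m₂ = 9.1500/4 = 2.28750
Σ(xᵢ − x̄)³ = 10.7250 ⇒ m₃ = 10.7250/4 = 2.68125
m₂^(3/2) = 2.28750^(1.5) = 3.45973
g₁ = m₃ / m₂^(3/2) = 2.68125 / 3.45973 ≈ 0.7750

0.7750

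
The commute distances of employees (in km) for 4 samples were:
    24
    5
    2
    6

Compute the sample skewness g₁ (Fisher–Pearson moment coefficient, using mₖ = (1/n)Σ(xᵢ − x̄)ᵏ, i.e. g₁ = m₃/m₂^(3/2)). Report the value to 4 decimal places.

1.0523

x̄ = (24 + 5 + 2 + 6) / 4 = 9.2500
deviations (xᵢ − x̄): 14.7500, -4.2500, -7.2500, -3.2500
Σ(xᵢ − x̄)² = 298.7500 ⇒ m₂ = 298.7500/4 = 74.68750
Σ(xᵢ − x̄)³ = 2716.8750 ⇒ m₃ = 2716.8750/4 = 679.21875
m₂^(3/2) = 74.68750^(1.5) = 645.46379
g₁ = m₃ / m₂^(3/2) = 679.21875 / 645.46379 ≈ 1.0523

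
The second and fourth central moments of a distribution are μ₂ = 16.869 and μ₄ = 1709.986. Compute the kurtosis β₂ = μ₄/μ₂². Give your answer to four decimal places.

μ₂² = 16.869² = 284.56316
μ₄/μ₂² = 1709.986 / 284.56316 = 6.00916
β₂ ≈ 6.0092

6.0092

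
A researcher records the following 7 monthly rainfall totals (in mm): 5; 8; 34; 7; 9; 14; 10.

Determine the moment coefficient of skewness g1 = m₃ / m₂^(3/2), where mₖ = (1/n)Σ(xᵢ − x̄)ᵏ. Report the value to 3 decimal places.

x̄ = (5 + 8 + 34 + 7 + 9 + 14 + 10) / 7 = 12.4286
deviations (xᵢ − x̄): -7.4286, -4.4286, 21.5714, -5.4286, -3.4286, 1.5714, -2.4286
Σ(xᵢ − x̄)² = 589.7143 ⇒ m₂ = 589.7143/7 = 84.24490
Σ(xᵢ − x̄)³ = 9330.2449 ⇒ m₃ = 9330.2449/7 = 1332.89213
m₂^(3/2) = 84.24490^(1.5) = 773.24196
g1 = m₃ / m₂^(3/2) = 1332.89213 / 773.24196 ≈ 1.724

1.724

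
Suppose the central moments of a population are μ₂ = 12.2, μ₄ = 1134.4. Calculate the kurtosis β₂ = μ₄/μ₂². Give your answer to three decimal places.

μ₂² = 12.2² = 148.84000
μ₄/μ₂² = 1134.4 / 148.84000 = 7.62161
β₂ ≈ 7.622

7.622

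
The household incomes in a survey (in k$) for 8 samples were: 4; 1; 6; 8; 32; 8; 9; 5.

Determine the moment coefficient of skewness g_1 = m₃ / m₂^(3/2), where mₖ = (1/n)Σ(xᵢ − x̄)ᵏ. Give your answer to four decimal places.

1.9336

x̄ = (4 + 1 + 6 + 8 + 32 + 8 + 9 + 5) / 8 = 9.1250
deviations (xᵢ − x̄): -5.1250, -8.1250, -3.1250, -1.1250, 22.8750, -1.1250, -0.1250, -4.1250
Σ(xᵢ − x̄)² = 644.8750 ⇒ m₂ = 644.8750/8 = 80.60938
Σ(xᵢ − x̄)³ = 11195.1563 ⇒ m₃ = 11195.1563/8 = 1399.39453
m₂^(3/2) = 80.60938^(1.5) = 723.73293
g_1 = m₃ / m₂^(3/2) = 1399.39453 / 723.73293 ≈ 1.9336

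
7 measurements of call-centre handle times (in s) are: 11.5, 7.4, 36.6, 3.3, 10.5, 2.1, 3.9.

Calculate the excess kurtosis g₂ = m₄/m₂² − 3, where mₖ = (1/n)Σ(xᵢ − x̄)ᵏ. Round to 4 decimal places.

x̄ = 10.7571
Σ(xᵢ − x̄)² = 857.3171 ⇒ m₂ = 122.47388
Σ(xᵢ − x̄)⁴ = 457075.5136 ⇒ m₄ = 65296.50195
m₂² = 14999.85068
g₂ = m₄/m₂² − 3 = 4.35314 − 3 ≈ 1.3531

1.3531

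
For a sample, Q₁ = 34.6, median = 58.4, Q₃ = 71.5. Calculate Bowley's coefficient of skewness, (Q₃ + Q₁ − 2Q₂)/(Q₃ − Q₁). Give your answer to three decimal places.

-0.290

numerator: Q₃ + Q₁ − 2Q₂ = 71.5 + 34.6 − 2×58.4 = -10.7000
denominator: Q₃ − Q₁ = 71.5 − 34.6 = 36.9000
Bowley skewness = -10.7000 / 36.9000 ≈ -0.290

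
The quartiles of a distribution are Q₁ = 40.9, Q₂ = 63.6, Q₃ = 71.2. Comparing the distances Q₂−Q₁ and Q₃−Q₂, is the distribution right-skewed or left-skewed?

left-skewed

Q₂ − Q₁ = 22.7;  Q₃ − Q₂ = 7.6
Q₂ − Q₁ > Q₃ − Q₂ ⇒ the lower half is more spread out ⇒ left-skewed.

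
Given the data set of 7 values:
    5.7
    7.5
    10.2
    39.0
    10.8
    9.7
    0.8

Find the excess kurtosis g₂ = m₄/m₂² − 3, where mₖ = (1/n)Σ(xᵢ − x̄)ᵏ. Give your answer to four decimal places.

x̄ = 11.9571
Σ(xᵢ − x̄)² = 924.3371 ⇒ m₂ = 132.04816
Σ(xᵢ − x̄)⁴ = 552283.8095 ⇒ m₄ = 78897.68707
m₂² = 17436.71742
g₂ = m₄/m₂² − 3 = 4.52480 − 3 ≈ 1.5248

1.5248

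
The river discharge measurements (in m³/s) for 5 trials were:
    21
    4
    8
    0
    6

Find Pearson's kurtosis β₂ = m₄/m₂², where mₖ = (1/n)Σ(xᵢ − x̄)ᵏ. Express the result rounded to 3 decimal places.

x̄ = 7.8000
Σ(xᵢ − x̄)² = 252.8000 ⇒ m₂ = 50.56000
Σ(xᵢ − x̄)⁴ = 34280.0960 ⇒ m₄ = 6856.01920
m₂² = 2556.31360
β₂ = m₄/m₂² = 6856.01920 / 2556.31360 ≈ 2.682

2.682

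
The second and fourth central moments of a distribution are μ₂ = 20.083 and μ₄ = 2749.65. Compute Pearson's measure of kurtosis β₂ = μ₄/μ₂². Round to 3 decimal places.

6.817

μ₂² = 20.083² = 403.32689
μ₄/μ₂² = 2749.65 / 403.32689 = 6.81742
β₂ ≈ 6.817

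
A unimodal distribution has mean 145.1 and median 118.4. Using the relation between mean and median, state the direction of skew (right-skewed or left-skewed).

right-skewed

mean − median = 145.1 − 118.4 = 26.7
mean > median ⇒ the longer tail is on the right ⇒ right-skewed (positively skewed).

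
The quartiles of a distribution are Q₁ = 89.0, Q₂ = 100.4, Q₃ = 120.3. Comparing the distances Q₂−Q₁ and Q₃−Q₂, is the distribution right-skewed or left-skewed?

right-skewed

Q₂ − Q₁ = 11.4;  Q₃ − Q₂ = 19.9
Q₃ − Q₂ > Q₂ − Q₁ ⇒ the upper half is more spread out ⇒ right-skewed.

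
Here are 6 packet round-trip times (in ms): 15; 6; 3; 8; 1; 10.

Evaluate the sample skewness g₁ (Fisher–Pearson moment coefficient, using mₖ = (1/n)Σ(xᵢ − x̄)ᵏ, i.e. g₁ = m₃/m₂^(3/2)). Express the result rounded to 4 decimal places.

0.3353

x̄ = (15 + 6 + 3 + 8 + 1 + 10) / 6 = 7.1667
deviations (xᵢ − x̄): 7.8333, -1.1667, -4.1667, 0.8333, -6.1667, 2.8333
Σ(xᵢ − x̄)² = 126.8333 ⇒ m₂ = 126.8333/6 = 21.13889
Σ(xᵢ − x̄)³ = 195.5556 ⇒ m₃ = 195.5556/6 = 32.59259
m₂^(3/2) = 21.13889^(1.5) = 97.19037
g₁ = m₃ / m₂^(3/2) = 32.59259 / 97.19037 ≈ 0.3353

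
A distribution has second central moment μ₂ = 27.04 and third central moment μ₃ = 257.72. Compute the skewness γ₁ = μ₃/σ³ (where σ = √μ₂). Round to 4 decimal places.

σ = √μ₂ = √27.04 = 5.20000
σ³ = μ₂^(3/2) = 140.60800
γ₁ = μ₃/σ³ = 257.72 / 140.60800 ≈ 1.8329

1.8329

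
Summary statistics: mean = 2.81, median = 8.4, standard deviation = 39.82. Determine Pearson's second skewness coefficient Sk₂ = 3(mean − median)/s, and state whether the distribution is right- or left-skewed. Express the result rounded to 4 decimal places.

-0.4211, left-skewed

Sk₂ = 3(2.81 − 8.4) / 39.82 = 3 × -5.5900 / 39.82
    = -16.7700 / 39.82 ≈ -0.4211
Sk₂ < 0 ⇒ mean < median ⇒ left-skewed (negative skew).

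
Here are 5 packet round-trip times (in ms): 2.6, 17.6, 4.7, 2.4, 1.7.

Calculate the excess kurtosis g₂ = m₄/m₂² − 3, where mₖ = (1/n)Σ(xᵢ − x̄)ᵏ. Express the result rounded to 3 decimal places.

x̄ = 5.8000
Σ(xᵢ − x̄)² = 179.0600 ⇒ m₂ = 35.81200
Σ(xᵢ − x̄)⁴ = 19910.3090 ⇒ m₄ = 3982.06180
m₂² = 1282.49934
g₂ = m₄/m₂² − 3 = 3.10492 − 3 ≈ 0.105

0.105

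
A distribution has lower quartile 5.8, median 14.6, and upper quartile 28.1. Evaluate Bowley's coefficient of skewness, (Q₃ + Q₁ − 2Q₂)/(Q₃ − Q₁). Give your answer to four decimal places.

numerator: Q₃ + Q₁ − 2Q₂ = 28.1 + 5.8 − 2×14.6 = 4.7000
denominator: Q₃ − Q₁ = 28.1 − 5.8 = 22.3000
Bowley skewness = 4.7000 / 22.3000 ≈ 0.2108

0.2108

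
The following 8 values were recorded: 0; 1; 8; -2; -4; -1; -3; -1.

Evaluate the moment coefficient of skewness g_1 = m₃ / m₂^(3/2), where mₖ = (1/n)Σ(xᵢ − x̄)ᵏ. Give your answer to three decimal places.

1.466

x̄ = (0 + 1 + 8 - 2 - 4 - 1 - 3 - 1) / 8 = -0.2500
deviations (xᵢ − x̄): 0.2500, 1.2500, 8.2500, -1.7500, -3.7500, -0.7500, -2.7500, -0.7500
Σ(xᵢ − x̄)² = 95.5000 ⇒ m₂ = 95.5000/8 = 11.93750
Σ(xᵢ − x̄)³ = 483.7500 ⇒ m₃ = 483.7500/8 = 60.46875
m₂^(3/2) = 11.93750^(1.5) = 41.24488
g_1 = m₃ / m₂^(3/2) = 60.46875 / 41.24488 ≈ 1.466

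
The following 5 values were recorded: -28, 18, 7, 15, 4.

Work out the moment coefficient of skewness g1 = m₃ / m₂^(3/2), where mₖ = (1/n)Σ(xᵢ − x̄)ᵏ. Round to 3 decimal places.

x̄ = (-28 + 18 + 7 + 15 + 4) / 5 = 3.2000
deviations (xᵢ − x̄): -31.2000, 14.8000, 3.8000, 11.8000, 0.8000
Σ(xᵢ − x̄)² = 1346.8000 ⇒ m₂ = 1346.8000/5 = 269.36000
Σ(xᵢ − x̄)³ = -25431.1200 ⇒ m₃ = -25431.1200/5 = -5086.22400
m₂^(3/2) = 269.36000^(1.5) = 4420.78766
g1 = m₃ / m₂^(3/2) = -5086.22400 / 4420.78766 ≈ -1.151

-1.151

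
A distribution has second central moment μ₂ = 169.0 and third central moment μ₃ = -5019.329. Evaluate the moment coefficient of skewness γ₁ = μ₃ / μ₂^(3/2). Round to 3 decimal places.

σ = √μ₂ = √169.0 = 13.00000
σ³ = μ₂^(3/2) = 2197.00000
γ₁ = μ₃/σ³ = -5019.329 / 2197.00000 ≈ -2.285

-2.285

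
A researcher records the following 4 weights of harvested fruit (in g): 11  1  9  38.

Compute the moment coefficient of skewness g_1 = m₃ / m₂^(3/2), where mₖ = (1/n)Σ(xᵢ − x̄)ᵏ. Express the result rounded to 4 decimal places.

0.8985

x̄ = (11 + 1 + 9 + 38) / 4 = 14.7500
deviations (xᵢ − x̄): -3.7500, -13.7500, -5.7500, 23.2500
Σ(xᵢ − x̄)² = 776.7500 ⇒ m₂ = 776.7500/4 = 194.18750
Σ(xᵢ − x̄)³ = 9725.6250 ⇒ m₃ = 9725.6250/4 = 2431.40625
m₂^(3/2) = 194.18750^(1.5) = 2706.02563
g_1 = m₃ / m₂^(3/2) = 2431.40625 / 2706.02563 ≈ 0.8985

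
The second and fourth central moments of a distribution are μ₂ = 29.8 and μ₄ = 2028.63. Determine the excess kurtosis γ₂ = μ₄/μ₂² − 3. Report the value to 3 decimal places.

-0.716

μ₂² = 29.8² = 888.04000
μ₄/μ₂² = 2028.63 / 888.04000 = 2.28439
γ₂ = 2.28439 − 3 ≈ -0.716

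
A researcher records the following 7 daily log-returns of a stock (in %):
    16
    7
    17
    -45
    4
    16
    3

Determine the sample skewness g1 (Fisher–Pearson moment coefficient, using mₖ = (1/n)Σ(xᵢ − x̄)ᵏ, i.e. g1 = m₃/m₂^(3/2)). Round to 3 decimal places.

x̄ = (16 + 7 + 17 - 45 + 4 + 16 + 3) / 7 = 2.5714
deviations (xᵢ − x̄): 13.4286, 4.4286, 14.4286, -47.5714, 1.4286, 13.4286, 0.4286
Σ(xᵢ − x̄)² = 2853.7143 ⇒ m₂ = 2853.7143/7 = 407.67347
Σ(xᵢ − x̄)³ = -99719.3878 ⇒ m₃ = -99719.3878/7 = -14245.62682
m₂^(3/2) = 407.67347^(1.5) = 8231.30462
g1 = m₃ / m₂^(3/2) = -14245.62682 / 8231.30462 ≈ -1.731

-1.731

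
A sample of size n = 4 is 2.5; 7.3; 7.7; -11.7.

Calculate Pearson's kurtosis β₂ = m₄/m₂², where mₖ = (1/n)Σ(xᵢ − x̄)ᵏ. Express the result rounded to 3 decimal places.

x̄ = 1.4500
Σ(xᵢ − x̄)² = 247.3100 ⇒ m₂ = 61.82750
Σ(xᵢ − x̄)⁴ = 32600.4649 ⇒ m₄ = 8150.11623
m₂² = 3822.63976
β₂ = m₄/m₂² = 8150.11623 / 3822.63976 ≈ 2.132

2.132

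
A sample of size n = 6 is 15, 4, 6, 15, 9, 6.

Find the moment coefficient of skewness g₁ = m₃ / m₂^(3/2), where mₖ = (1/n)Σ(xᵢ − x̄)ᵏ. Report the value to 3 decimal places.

0.389

x̄ = (15 + 4 + 6 + 15 + 9 + 6) / 6 = 9.1667
deviations (xᵢ − x̄): 5.8333, -5.1667, -3.1667, 5.8333, -0.1667, -3.1667
Σ(xᵢ − x̄)² = 114.8333 ⇒ m₂ = 114.8333/6 = 19.13889
Σ(xᵢ − x̄)³ = 195.5556 ⇒ m₃ = 195.5556/6 = 32.59259
m₂^(3/2) = 19.13889^(1.5) = 83.72884
g₁ = m₃ / m₂^(3/2) = 32.59259 / 83.72884 ≈ 0.389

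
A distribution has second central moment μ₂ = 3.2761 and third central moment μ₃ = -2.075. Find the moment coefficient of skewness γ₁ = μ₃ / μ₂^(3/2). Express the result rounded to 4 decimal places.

-0.3499

σ = √μ₂ = √3.2761 = 1.81000
σ³ = μ₂^(3/2) = 5.92974
γ₁ = μ₃/σ³ = -2.075 / 5.92974 ≈ -0.3499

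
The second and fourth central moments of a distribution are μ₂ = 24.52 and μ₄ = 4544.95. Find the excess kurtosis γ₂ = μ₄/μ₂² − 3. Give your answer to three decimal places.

4.559

μ₂² = 24.52² = 601.23040
μ₄/μ₂² = 4544.95 / 601.23040 = 7.55941
γ₂ = 7.55941 − 3 ≈ 4.559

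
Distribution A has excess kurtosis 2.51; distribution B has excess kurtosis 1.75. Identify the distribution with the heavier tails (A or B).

A

Higher excess kurtosis ⇒ heavier tails relative to the normal distribution.
2.51 vs 1.75: the larger is 2.51, so A has heavier tails.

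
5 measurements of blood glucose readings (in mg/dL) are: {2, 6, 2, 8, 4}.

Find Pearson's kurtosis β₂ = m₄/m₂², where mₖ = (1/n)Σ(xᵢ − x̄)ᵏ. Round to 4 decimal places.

1.6280

x̄ = 4.4000
Σ(xᵢ − x̄)² = 27.2000 ⇒ m₂ = 5.44000
Σ(xᵢ − x̄)⁴ = 240.8960 ⇒ m₄ = 48.17920
m₂² = 29.59360
β₂ = m₄/m₂² = 48.17920 / 29.59360 ≈ 1.6280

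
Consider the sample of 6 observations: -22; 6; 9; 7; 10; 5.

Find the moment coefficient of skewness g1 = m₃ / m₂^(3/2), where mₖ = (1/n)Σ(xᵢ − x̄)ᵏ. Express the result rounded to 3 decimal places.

x̄ = (-22 + 6 + 9 + 7 + 10 + 5) / 6 = 2.5000
deviations (xᵢ − x̄): -24.5000, 3.5000, 6.5000, 4.5000, 7.5000, 2.5000
Σ(xᵢ − x̄)² = 737.5000 ⇒ m₂ = 737.5000/6 = 122.91667
Σ(xᵢ − x̄)³ = -13860.0000 ⇒ m₃ = -13860.0000/6 = -2310.00000
m₂^(3/2) = 122.91667^(1.5) = 1362.74991
g1 = m₃ / m₂^(3/2) = -2310.00000 / 1362.74991 ≈ -1.695

-1.695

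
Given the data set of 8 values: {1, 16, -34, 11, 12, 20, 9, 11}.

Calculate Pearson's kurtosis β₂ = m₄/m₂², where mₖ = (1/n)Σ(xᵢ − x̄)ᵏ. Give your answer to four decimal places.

5.0269

x̄ = 5.7500
Σ(xᵢ − x̄)² = 2015.5000 ⇒ m₂ = 251.93750
Σ(xᵢ − x̄)⁴ = 2552535.9063 ⇒ m₄ = 319066.98828
m₂² = 63472.50391
β₂ = m₄/m₂² = 319066.98828 / 63472.50391 ≈ 5.0269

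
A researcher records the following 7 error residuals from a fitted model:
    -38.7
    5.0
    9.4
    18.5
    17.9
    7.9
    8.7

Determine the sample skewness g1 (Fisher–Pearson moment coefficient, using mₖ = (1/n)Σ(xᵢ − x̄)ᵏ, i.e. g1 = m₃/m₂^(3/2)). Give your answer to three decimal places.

x̄ = (-38.7 + 5.0 + 9.4 + 18.5 + 17.9 + 7.9 + 8.7) / 7 = 4.1000
deviations (xᵢ − x̄): -42.8000, 0.9000, 5.3000, 14.4000, 13.8000, 3.8000, 4.6000
Σ(xᵢ − x̄)² = 2294.1400 ⇒ m₂ = 2294.1400/7 = 327.73429
Σ(xᵢ − x̄)³ = -72486.8820 ⇒ m₃ = -72486.8820/7 = -10355.26886
m₂^(3/2) = 327.73429^(1.5) = 5933.11568
g1 = m₃ / m₂^(3/2) = -10355.26886 / 5933.11568 ≈ -1.745

-1.745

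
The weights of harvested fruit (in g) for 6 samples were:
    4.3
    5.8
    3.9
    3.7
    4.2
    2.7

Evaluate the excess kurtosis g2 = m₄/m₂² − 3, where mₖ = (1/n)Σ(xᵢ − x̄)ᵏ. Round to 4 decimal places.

-0.1805

x̄ = 4.1000
Σ(xᵢ − x̄)² = 5.1000 ⇒ m₂ = 0.85000
Σ(xᵢ − x̄)⁴ = 12.2226 ⇒ m₄ = 2.03710
m₂² = 0.72250
g2 = m₄/m₂² − 3 = 2.81952 − 3 ≈ -0.1805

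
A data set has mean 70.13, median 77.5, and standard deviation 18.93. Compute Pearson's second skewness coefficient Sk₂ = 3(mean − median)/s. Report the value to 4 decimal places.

-1.1680

Sk₂ = 3(70.13 − 77.5) / 18.93 = 3 × -7.3700 / 18.93
    = -22.1100 / 18.93 ≈ -1.1680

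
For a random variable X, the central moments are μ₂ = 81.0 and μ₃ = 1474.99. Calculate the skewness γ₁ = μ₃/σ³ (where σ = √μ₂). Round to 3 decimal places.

2.023

σ = √μ₂ = √81.0 = 9.00000
σ³ = μ₂^(3/2) = 729.00000
γ₁ = μ₃/σ³ = 1474.99 / 729.00000 ≈ 2.023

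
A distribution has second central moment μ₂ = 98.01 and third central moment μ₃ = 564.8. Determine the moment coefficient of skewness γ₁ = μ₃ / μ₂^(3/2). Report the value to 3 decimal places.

0.582

σ = √μ₂ = √98.01 = 9.90000
σ³ = μ₂^(3/2) = 970.29900
γ₁ = μ₃/σ³ = 564.8 / 970.29900 ≈ 0.582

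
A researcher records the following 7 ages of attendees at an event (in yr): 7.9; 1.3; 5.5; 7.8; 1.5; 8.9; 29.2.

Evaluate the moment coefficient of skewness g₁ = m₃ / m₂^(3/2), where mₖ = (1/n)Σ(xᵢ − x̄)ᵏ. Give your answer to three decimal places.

x̄ = (7.9 + 1.3 + 5.5 + 7.8 + 1.5 + 8.9 + 29.2) / 7 = 8.8714
deviations (xᵢ − x̄): -0.9714, -7.5714, -3.3714, -1.0714, -7.3714, 0.0286, 20.3286
Σ(xᵢ − x̄)² = 538.3743 ⇒ m₂ = 538.3743/7 = 76.91061
Σ(xᵢ − x̄)³ = 7525.7385 ⇒ m₃ = 7525.7385/7 = 1075.10550
m₂^(3/2) = 76.91061^(1.5) = 674.49604
g₁ = m₃ / m₂^(3/2) = 1075.10550 / 674.49604 ≈ 1.594

1.594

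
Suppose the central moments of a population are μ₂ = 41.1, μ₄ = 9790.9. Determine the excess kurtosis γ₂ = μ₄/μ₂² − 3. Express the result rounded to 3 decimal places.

2.796

μ₂² = 41.1² = 1689.21000
μ₄/μ₂² = 9790.9 / 1689.21000 = 5.79614
γ₂ = 5.79614 − 3 ≈ 2.796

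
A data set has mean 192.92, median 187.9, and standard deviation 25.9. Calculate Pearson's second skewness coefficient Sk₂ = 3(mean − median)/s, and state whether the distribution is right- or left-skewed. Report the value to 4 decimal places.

0.5815, right-skewed

Sk₂ = 3(192.92 − 187.9) / 25.9 = 3 × 5.0200 / 25.9
    = 15.0600 / 25.9 ≈ 0.5815
Sk₂ > 0 ⇒ mean > median ⇒ right-skewed (positive skew).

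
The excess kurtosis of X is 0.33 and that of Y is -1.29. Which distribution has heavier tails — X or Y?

Higher excess kurtosis ⇒ heavier tails relative to the normal distribution.
0.33 vs -1.29: the larger is 0.33, so X has heavier tails. (X is leptokurtic — heavier-than-normal tails; the other is platykurtic.)

X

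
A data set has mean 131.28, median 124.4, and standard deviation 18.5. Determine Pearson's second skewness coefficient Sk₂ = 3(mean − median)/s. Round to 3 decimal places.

Sk₂ = 3(131.28 − 124.4) / 18.5 = 3 × 6.8800 / 18.5
    = 20.6400 / 18.5 ≈ 1.116

1.116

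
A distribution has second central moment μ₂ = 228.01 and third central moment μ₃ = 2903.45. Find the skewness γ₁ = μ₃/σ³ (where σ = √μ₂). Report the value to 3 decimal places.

σ = √μ₂ = √228.01 = 15.10000
σ³ = μ₂^(3/2) = 3442.95100
γ₁ = μ₃/σ³ = 2903.45 / 3442.95100 ≈ 0.843

0.843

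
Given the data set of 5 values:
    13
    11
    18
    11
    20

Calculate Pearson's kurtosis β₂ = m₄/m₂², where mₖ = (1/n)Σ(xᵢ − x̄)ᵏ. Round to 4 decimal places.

1.3850

x̄ = 14.6000
Σ(xᵢ − x̄)² = 69.2000 ⇒ m₂ = 13.84000
Σ(xᵢ − x̄)⁴ = 1326.4160 ⇒ m₄ = 265.28320
m₂² = 191.54560
β₂ = m₄/m₂² = 265.28320 / 191.54560 ≈ 1.3850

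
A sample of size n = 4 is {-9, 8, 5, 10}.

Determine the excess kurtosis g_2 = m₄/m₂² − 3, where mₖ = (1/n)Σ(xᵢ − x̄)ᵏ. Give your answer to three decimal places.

x̄ = 3.5000
Σ(xᵢ − x̄)² = 221.0000 ⇒ m₂ = 55.25000
Σ(xᵢ − x̄)⁴ = 26614.2500 ⇒ m₄ = 6653.56250
m₂² = 3052.56250
g_2 = m₄/m₂² − 3 = 2.17966 − 3 ≈ -0.820

-0.820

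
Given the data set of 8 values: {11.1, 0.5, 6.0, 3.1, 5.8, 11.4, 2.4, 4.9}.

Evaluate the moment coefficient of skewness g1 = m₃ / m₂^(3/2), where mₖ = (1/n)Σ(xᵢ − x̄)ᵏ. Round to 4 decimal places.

x̄ = (11.1 + 0.5 + 6.0 + 3.1 + 5.8 + 11.4 + 2.4 + 4.9) / 8 = 5.6500
deviations (xᵢ − x̄): 5.4500, -5.1500, 0.3500, -2.5500, 0.1500, 5.7500, -3.2500, -0.7500
Σ(xᵢ − x̄)² = 107.0600 ⇒ m₂ = 107.0600/8 = 13.38250
Σ(xᵢ − x̄)³ = 164.1120 ⇒ m₃ = 164.1120/8 = 20.51400
m₂^(3/2) = 13.38250^(1.5) = 48.95599
g1 = m₃ / m₂^(3/2) = 20.51400 / 48.95599 ≈ 0.4190

0.4190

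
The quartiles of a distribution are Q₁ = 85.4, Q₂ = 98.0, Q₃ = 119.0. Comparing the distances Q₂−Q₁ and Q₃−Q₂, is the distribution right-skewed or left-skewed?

right-skewed

Q₂ − Q₁ = 12.6;  Q₃ − Q₂ = 21.0
Q₃ − Q₂ > Q₂ − Q₁ ⇒ the upper half is more spread out ⇒ right-skewed.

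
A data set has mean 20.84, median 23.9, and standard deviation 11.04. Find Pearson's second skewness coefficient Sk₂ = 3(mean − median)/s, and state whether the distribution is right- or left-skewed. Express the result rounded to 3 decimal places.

-0.832, left-skewed

Sk₂ = 3(20.84 − 23.9) / 11.04 = 3 × -3.0600 / 11.04
    = -9.1800 / 11.04 ≈ -0.832
Sk₂ < 0 ⇒ mean < median ⇒ left-skewed (negative skew).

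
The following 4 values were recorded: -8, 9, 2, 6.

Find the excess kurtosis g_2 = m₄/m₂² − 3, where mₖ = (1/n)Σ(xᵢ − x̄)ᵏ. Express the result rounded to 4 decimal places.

x̄ = 2.2500
Σ(xᵢ − x̄)² = 164.7500 ⇒ m₂ = 41.18750
Σ(xᵢ − x̄)⁴ = 13311.8281 ⇒ m₄ = 3327.95703
m₂² = 1696.41016
g_2 = m₄/m₂² − 3 = 1.96176 − 3 ≈ -1.0382

-1.0382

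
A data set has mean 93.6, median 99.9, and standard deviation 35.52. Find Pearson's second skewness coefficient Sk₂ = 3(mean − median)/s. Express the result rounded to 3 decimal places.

Sk₂ = 3(93.6 − 99.9) / 35.52 = 3 × -6.3000 / 35.52
    = -18.9000 / 35.52 ≈ -0.532

-0.532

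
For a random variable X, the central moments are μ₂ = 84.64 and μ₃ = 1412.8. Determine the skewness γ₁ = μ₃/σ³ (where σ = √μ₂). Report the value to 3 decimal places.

1.814

σ = √μ₂ = √84.64 = 9.20000
σ³ = μ₂^(3/2) = 778.68800
γ₁ = μ₃/σ³ = 1412.8 / 778.68800 ≈ 1.814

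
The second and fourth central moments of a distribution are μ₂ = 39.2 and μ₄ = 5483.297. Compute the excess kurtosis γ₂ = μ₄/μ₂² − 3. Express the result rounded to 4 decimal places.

μ₂² = 39.2² = 1536.64000
μ₄/μ₂² = 5483.297 / 1536.64000 = 3.56837
γ₂ = 3.56837 − 3 ≈ 0.5684

0.5684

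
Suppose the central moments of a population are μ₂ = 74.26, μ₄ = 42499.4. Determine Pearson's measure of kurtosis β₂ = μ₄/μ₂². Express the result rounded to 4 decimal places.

μ₂² = 74.26² = 5514.54760
μ₄/μ₂² = 42499.4 / 5514.54760 = 7.70678
β₂ ≈ 7.7068

7.7068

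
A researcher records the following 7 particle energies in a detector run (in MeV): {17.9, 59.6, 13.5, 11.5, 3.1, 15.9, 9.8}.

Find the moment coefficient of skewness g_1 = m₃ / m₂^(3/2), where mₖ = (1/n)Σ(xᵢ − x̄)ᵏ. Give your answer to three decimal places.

1.754

x̄ = (17.9 + 59.6 + 13.5 + 11.5 + 3.1 + 15.9 + 9.8) / 7 = 18.7571
deviations (xᵢ − x̄): -0.8571, 40.8429, -5.2571, -7.2571, -15.6571, -2.8571, -8.9571
Σ(xᵢ − x̄)² = 2082.7171 ⇒ m₂ = 2082.7171/7 = 297.53102
Σ(xᵢ − x̄)³ = 63023.1855 ⇒ m₃ = 63023.1855/7 = 9003.31221
m₂^(3/2) = 297.53102^(1.5) = 5132.13861
g_1 = m₃ / m₂^(3/2) = 9003.31221 / 5132.13861 ≈ 1.754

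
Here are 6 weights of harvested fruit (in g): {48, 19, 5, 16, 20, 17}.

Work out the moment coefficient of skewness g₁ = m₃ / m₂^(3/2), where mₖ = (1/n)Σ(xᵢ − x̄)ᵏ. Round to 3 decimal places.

x̄ = (48 + 19 + 5 + 16 + 20 + 17) / 6 = 20.8333
deviations (xᵢ − x̄): 27.1667, -1.8333, -15.8333, -4.8333, -0.8333, -3.8333
Σ(xᵢ − x̄)² = 1030.8333 ⇒ m₂ = 1030.8333/6 = 171.80556
Σ(xᵢ − x̄)³ = 15904.4444 ⇒ m₃ = 15904.4444/6 = 2650.74074
m₂^(3/2) = 171.80556^(1.5) = 2251.93476
g₁ = m₃ / m₂^(3/2) = 2650.74074 / 2251.93476 ≈ 1.177

1.177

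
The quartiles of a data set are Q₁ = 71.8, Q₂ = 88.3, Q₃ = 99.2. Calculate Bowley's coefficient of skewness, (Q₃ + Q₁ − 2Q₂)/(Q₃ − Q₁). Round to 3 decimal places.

numerator: Q₃ + Q₁ − 2Q₂ = 99.2 + 71.8 − 2×88.3 = -5.6000
denominator: Q₃ − Q₁ = 99.2 − 71.8 = 27.4000
Bowley skewness = -5.6000 / 27.4000 ≈ -0.204

-0.204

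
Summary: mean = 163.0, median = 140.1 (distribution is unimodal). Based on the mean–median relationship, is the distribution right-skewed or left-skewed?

mean − median = 163.0 − 140.1 = 22.9
mean > median ⇒ the longer tail is on the right ⇒ right-skewed (positively skewed).

right-skewed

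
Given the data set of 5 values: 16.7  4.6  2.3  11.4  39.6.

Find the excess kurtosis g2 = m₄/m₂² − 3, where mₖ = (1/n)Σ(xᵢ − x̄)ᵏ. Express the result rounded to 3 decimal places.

x̄ = 14.9200
Σ(xᵢ − x̄)² = 890.4280 ⇒ m₂ = 178.08560
Σ(xᵢ − x̄)⁴ = 407877.2048 ⇒ m₄ = 81575.44095
m₂² = 31714.48093
g2 = m₄/m₂² − 3 = 2.57218 − 3 ≈ -0.428

-0.428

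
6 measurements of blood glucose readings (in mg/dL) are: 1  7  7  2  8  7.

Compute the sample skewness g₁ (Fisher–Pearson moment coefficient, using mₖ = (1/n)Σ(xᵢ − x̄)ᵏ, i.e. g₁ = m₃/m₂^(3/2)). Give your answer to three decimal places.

-0.687

x̄ = (1 + 7 + 7 + 2 + 8 + 7) / 6 = 5.3333
deviations (xᵢ − x̄): -4.3333, 1.6667, 1.6667, -3.3333, 2.6667, 1.6667
Σ(xᵢ − x̄)² = 45.3333 ⇒ m₂ = 45.3333/6 = 7.55556
Σ(xᵢ − x̄)³ = -85.5556 ⇒ m₃ = -85.5556/6 = -14.25926
m₂^(3/2) = 7.55556^(1.5) = 20.76824
g₁ = m₃ / m₂^(3/2) = -14.25926 / 20.76824 ≈ -0.687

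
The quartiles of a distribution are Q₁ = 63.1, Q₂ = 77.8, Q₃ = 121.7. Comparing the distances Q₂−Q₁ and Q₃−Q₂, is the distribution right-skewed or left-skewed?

Q₂ − Q₁ = 14.7;  Q₃ − Q₂ = 43.9
Q₃ − Q₂ > Q₂ − Q₁ ⇒ the upper half is more spread out ⇒ right-skewed.

right-skewed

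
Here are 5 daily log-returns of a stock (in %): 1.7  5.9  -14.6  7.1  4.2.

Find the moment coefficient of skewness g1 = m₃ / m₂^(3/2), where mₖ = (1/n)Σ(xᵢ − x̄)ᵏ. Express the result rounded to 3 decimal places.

x̄ = (1.7 + 5.9 - 14.6 + 7.1 + 4.2) / 5 = 0.8600
deviations (xᵢ − x̄): 0.8400, 5.0400, -15.4600, 6.2400, 3.3400
Σ(xᵢ − x̄)² = 315.2120 ⇒ m₂ = 315.2120/5 = 63.04240
Σ(xᵢ − x̄)³ = -3286.2722 ⇒ m₃ = -3286.2722/5 = -657.25445
m₂^(3/2) = 63.04240^(1.5) = 500.55189
g1 = m₃ / m₂^(3/2) = -657.25445 / 500.55189 ≈ -1.313

-1.313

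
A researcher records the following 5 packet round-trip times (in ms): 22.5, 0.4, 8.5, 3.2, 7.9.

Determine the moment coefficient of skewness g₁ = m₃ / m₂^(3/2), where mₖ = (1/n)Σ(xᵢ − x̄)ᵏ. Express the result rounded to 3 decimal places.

x̄ = (22.5 + 0.4 + 8.5 + 3.2 + 7.9) / 5 = 8.5000
deviations (xᵢ − x̄): 14.0000, -8.1000, 0.0000, -5.3000, -0.6000
Σ(xᵢ − x̄)² = 290.0600 ⇒ m₂ = 290.0600/5 = 58.01200
Σ(xᵢ − x̄)³ = 2063.4660 ⇒ m₃ = 2063.4660/5 = 412.69320
m₂^(3/2) = 58.01200^(1.5) = 441.85193
g₁ = m₃ / m₂^(3/2) = 412.69320 / 441.85193 ≈ 0.934

0.934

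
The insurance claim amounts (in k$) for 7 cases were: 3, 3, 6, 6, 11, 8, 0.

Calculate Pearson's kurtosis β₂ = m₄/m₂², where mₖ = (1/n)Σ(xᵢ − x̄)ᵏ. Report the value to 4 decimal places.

x̄ = 5.2857
Σ(xᵢ − x̄)² = 79.4286 ⇒ m₂ = 11.34694
Σ(xᵢ − x̄)⁴ = 1956.1866 ⇒ m₄ = 279.45523
m₂² = 128.75302
β₂ = m₄/m₂² = 279.45523 / 128.75302 ≈ 2.1705

2.1705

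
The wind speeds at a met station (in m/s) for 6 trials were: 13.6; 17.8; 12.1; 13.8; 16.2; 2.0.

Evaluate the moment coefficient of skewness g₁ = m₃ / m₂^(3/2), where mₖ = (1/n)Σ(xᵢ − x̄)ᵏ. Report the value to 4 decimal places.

-1.2604

x̄ = (13.6 + 17.8 + 12.1 + 13.8 + 16.2 + 2.0) / 6 = 12.5833
deviations (xᵢ − x̄): 1.0167, 5.2167, -0.4833, 1.2167, 3.6167, -10.5833
Σ(xᵢ − x̄)² = 155.0483 ⇒ m₂ = 155.0483/6 = 25.84139
Σ(xᵢ − x̄)³ = -993.3966 ⇒ m₃ = -993.3966/6 = -165.56609
m₂^(3/2) = 25.84139^(1.5) = 131.36322
g₁ = m₃ / m₂^(3/2) = -165.56609 / 131.36322 ≈ -1.2604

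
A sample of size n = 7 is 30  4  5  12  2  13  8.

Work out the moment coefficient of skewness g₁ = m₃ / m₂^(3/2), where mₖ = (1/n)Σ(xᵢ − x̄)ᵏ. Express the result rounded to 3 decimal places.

x̄ = (30 + 4 + 5 + 12 + 2 + 13 + 8) / 7 = 10.5714
deviations (xᵢ − x̄): 19.4286, -6.5714, -5.5714, 1.4286, -8.5714, 2.4286, -2.5714
Σ(xᵢ − x̄)² = 539.7143 ⇒ m₂ = 539.7143/7 = 77.10204
Σ(xᵢ − x̄)³ = 6247.4694 ⇒ m₃ = 6247.4694/7 = 892.49563
m₂^(3/2) = 77.10204^(1.5) = 677.01581
g₁ = m₃ / m₂^(3/2) = 892.49563 / 677.01581 ≈ 1.318

1.318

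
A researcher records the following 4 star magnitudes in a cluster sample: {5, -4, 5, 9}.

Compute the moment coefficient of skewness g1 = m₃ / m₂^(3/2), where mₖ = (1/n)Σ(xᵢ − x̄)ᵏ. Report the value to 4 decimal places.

x̄ = (5 - 4 + 5 + 9) / 4 = 3.7500
deviations (xᵢ − x̄): 1.2500, -7.7500, 1.2500, 5.2500
Σ(xᵢ − x̄)² = 90.7500 ⇒ m₂ = 90.7500/4 = 22.68750
Σ(xᵢ − x̄)³ = -316.8750 ⇒ m₃ = -316.8750/4 = -79.21875
m₂^(3/2) = 22.68750^(1.5) = 108.06373
g1 = m₃ / m₂^(3/2) = -79.21875 / 108.06373 ≈ -0.7331

-0.7331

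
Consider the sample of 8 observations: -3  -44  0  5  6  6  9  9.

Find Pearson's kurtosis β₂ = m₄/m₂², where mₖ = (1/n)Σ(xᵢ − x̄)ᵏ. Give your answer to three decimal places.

x̄ = -1.5000
Σ(xᵢ − x̄)² = 2186.0000 ⇒ m₂ = 273.25000
Σ(xᵢ − x̄)⁴ = 3294972.5000 ⇒ m₄ = 411871.56250
m₂² = 74665.56250
β₂ = m₄/m₂² = 411871.56250 / 74665.56250 ≈ 5.516

5.516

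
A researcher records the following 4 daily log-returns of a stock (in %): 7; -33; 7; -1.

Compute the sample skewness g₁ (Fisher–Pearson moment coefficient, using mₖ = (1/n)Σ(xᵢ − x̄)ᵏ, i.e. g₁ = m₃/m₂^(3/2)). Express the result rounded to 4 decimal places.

-1.0272

x̄ = (7 - 33 + 7 - 1) / 4 = -5.0000
deviations (xᵢ − x̄): 12.0000, -28.0000, 12.0000, 4.0000
Σ(xᵢ − x̄)² = 1088.0000 ⇒ m₂ = 1088.0000/4 = 272.00000
Σ(xᵢ − x̄)³ = -18432.0000 ⇒ m₃ = -18432.0000/4 = -4608.00000
m₂^(3/2) = 272.00000^(1.5) = 4485.93892
g₁ = m₃ / m₂^(3/2) = -4608.00000 / 4485.93892 ≈ -1.0272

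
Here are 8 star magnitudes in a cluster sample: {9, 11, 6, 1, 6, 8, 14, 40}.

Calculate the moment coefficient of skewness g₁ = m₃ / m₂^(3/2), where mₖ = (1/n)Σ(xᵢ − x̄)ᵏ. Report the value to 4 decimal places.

x̄ = (9 + 11 + 6 + 1 + 6 + 8 + 14 + 40) / 8 = 11.8750
deviations (xᵢ − x̄): -2.8750, -0.8750, -5.8750, -10.8750, -5.8750, -3.8750, 2.1250, 28.1250
Σ(xᵢ − x̄)² = 1006.8750 ⇒ m₂ = 1006.8750/8 = 125.85938
Σ(xᵢ − x̄)³ = 20482.5938 ⇒ m₃ = 20482.5938/8 = 2560.32422
m₂^(3/2) = 125.85938^(1.5) = 1411.97939
g₁ = m₃ / m₂^(3/2) = 2560.32422 / 1411.97939 ≈ 1.8133

1.8133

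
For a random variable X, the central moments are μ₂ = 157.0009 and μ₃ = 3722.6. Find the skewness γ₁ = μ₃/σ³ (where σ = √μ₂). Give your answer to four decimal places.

1.8923

σ = √μ₂ = √157.0009 = 12.53000
σ³ = μ₂^(3/2) = 1967.22128
γ₁ = μ₃/σ³ = 3722.6 / 1967.22128 ≈ 1.8923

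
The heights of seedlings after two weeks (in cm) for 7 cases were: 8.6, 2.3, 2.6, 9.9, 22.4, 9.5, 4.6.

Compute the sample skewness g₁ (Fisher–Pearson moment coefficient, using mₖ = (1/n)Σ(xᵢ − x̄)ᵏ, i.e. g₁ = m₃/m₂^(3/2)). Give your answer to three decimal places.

1.178

x̄ = (8.6 + 2.3 + 2.6 + 9.9 + 22.4 + 9.5 + 4.6) / 7 = 8.5571
deviations (xᵢ − x̄): 0.0429, -6.2571, -5.9571, 1.3429, 13.8429, 0.9429, -3.9571
Σ(xᵢ − x̄)² = 284.6171 ⇒ m₂ = 284.6171/7 = 40.65959
Σ(xᵢ − x̄)³ = 2137.5452 ⇒ m₃ = 2137.5452/7 = 305.36360
m₂^(3/2) = 40.65959^(1.5) = 259.26538
g₁ = m₃ / m₂^(3/2) = 305.36360 / 259.26538 ≈ 1.178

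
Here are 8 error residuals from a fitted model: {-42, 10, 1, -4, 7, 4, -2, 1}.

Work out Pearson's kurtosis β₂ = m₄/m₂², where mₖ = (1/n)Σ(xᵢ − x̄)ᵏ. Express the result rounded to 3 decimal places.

5.308

x̄ = -3.1250
Σ(xᵢ − x̄)² = 1872.8750 ⇒ m₂ = 234.10938
Σ(xᵢ − x̄)⁴ = 2327267.0879 ⇒ m₄ = 290908.38599
m₂² = 54807.19946
β₂ = m₄/m₂² = 290908.38599 / 54807.19946 ≈ 5.308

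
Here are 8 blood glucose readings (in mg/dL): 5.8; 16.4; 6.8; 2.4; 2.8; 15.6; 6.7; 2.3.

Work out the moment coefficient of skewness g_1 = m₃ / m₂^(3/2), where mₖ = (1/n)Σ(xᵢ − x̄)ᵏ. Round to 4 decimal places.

0.8062

x̄ = (5.8 + 16.4 + 6.8 + 2.4 + 2.8 + 15.6 + 6.7 + 2.3) / 8 = 7.3500
deviations (xᵢ − x̄): -1.5500, 9.0500, -0.5500, -4.9500, -4.5500, 8.2500, -0.6500, -5.0500
Σ(xᵢ − x̄)² = 223.8000 ⇒ m₂ = 223.8000/8 = 27.97500
Σ(xᵢ − x̄)³ = 954.2970 ⇒ m₃ = 954.2970/8 = 119.28712
m₂^(3/2) = 27.97500^(1.5) = 147.96369
g_1 = m₃ / m₂^(3/2) = 119.28712 / 147.96369 ≈ 0.8062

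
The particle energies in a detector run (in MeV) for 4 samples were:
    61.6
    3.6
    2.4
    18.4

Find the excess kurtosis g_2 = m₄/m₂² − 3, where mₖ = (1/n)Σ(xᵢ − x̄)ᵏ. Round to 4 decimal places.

x̄ = 21.5000
Σ(xᵢ − x̄)² = 2302.8400 ⇒ m₂ = 575.71000
Σ(xᵢ − x̄)⁴ = 2821537.4164 ⇒ m₄ = 705384.35410
m₂² = 331442.00410
g_2 = m₄/m₂² − 3 = 2.12823 − 3 ≈ -0.8718

-0.8718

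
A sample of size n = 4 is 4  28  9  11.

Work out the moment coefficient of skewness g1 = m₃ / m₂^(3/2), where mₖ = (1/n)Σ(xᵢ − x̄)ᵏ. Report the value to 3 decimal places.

0.875

x̄ = (4 + 28 + 9 + 11) / 4 = 13.0000
deviations (xᵢ − x̄): -9.0000, 15.0000, -4.0000, -2.0000
Σ(xᵢ − x̄)² = 326.0000 ⇒ m₂ = 326.0000/4 = 81.50000
Σ(xᵢ − x̄)³ = 2574.0000 ⇒ m₃ = 2574.0000/4 = 643.50000
m₂^(3/2) = 81.50000^(1.5) = 735.76041
g1 = m₃ / m₂^(3/2) = 643.50000 / 735.76041 ≈ 0.875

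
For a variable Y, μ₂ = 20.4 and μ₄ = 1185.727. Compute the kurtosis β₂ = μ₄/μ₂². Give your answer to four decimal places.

2.8492

μ₂² = 20.4² = 416.16000
μ₄/μ₂² = 1185.727 / 416.16000 = 2.84921
β₂ ≈ 2.8492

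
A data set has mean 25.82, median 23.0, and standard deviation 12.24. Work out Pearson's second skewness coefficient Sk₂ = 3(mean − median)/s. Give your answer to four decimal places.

0.6912

Sk₂ = 3(25.82 − 23.0) / 12.24 = 3 × 2.8200 / 12.24
    = 8.4600 / 12.24 ≈ 0.6912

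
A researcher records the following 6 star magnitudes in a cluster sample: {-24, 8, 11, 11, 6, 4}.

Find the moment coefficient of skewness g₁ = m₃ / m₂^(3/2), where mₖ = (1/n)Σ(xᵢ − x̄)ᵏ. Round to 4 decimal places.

-1.6214

x̄ = (-24 + 8 + 11 + 11 + 6 + 4) / 6 = 2.6667
deviations (xᵢ − x̄): -26.6667, 5.3333, 8.3333, 8.3333, 3.3333, 1.3333
Σ(xᵢ − x̄)² = 891.3333 ⇒ m₂ = 891.3333/6 = 148.55556
Σ(xᵢ − x̄)³ = -17614.4444 ⇒ m₃ = -17614.4444/6 = -2935.74074
m₂^(3/2) = 148.55556^(1.5) = 1810.64515
g₁ = m₃ / m₂^(3/2) = -2935.74074 / 1810.64515 ≈ -1.6214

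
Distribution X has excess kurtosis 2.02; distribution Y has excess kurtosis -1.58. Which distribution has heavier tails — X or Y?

X

Higher excess kurtosis ⇒ heavier tails relative to the normal distribution.
2.02 vs -1.58: the larger is 2.02, so X has heavier tails. (X is leptokurtic — heavier-than-normal tails; the other is platykurtic.)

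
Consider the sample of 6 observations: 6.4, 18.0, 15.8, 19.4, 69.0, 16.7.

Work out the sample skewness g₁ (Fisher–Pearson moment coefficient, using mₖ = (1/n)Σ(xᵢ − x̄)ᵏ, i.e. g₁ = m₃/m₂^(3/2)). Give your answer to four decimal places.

x̄ = (6.4 + 18.0 + 15.8 + 19.4 + 69.0 + 16.7) / 6 = 24.2167
deviations (xᵢ − x̄): -17.8167, -6.2167, -8.4167, -4.8167, 44.7833, -7.5167
Σ(xᵢ − x̄)² = 2512.1683 ⇒ m₂ = 2512.1683/6 = 418.69472
Σ(xᵢ − x̄)³ = 82786.5326 ⇒ m₃ = 82786.5326/6 = 13797.75543
m₂^(3/2) = 418.69472^(1.5) = 8567.34448
g₁ = m₃ / m₂^(3/2) = 13797.75543 / 8567.34448 ≈ 1.6105

1.6105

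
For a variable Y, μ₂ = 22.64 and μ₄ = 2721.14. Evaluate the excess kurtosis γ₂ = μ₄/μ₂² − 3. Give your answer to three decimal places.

2.309

μ₂² = 22.64² = 512.56960
μ₄/μ₂² = 2721.14 / 512.56960 = 5.30882
γ₂ = 5.30882 − 3 ≈ 2.309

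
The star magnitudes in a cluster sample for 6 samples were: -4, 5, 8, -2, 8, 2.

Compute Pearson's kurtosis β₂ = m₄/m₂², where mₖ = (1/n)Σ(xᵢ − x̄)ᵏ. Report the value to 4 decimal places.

1.5088

x̄ = 2.8333
Σ(xᵢ − x̄)² = 128.8333 ⇒ m₂ = 21.47222
Σ(xᵢ − x̄)⁴ = 4173.8194 ⇒ m₄ = 695.63657
m₂² = 461.05633
β₂ = m₄/m₂² = 695.63657 / 461.05633 ≈ 1.5088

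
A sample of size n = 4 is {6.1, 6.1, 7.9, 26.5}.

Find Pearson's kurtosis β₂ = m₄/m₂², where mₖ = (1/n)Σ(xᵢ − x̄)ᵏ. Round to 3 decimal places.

x̄ = 11.6500
Σ(xᵢ − x̄)² = 296.1900 ⇒ m₂ = 74.04750
Σ(xᵢ − x̄)⁴ = 50725.5149 ⇒ m₄ = 12681.37873
m₂² = 5483.03226
β₂ = m₄/m₂² = 12681.37873 / 5483.03226 ≈ 2.313

2.313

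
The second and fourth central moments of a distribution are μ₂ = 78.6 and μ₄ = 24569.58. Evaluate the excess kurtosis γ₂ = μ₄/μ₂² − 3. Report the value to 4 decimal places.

0.9770

μ₂² = 78.6² = 6177.96000
μ₄/μ₂² = 24569.58 / 6177.96000 = 3.97697
γ₂ = 3.97697 − 3 ≈ 0.9770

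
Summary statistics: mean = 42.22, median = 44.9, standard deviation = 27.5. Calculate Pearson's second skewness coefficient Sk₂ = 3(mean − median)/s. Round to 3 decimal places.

-0.292

Sk₂ = 3(42.22 − 44.9) / 27.5 = 3 × -2.6800 / 27.5
    = -8.0400 / 27.5 ≈ -0.292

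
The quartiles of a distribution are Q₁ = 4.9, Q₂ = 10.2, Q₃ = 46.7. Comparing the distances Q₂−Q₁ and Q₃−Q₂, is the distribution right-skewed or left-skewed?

right-skewed

Q₂ − Q₁ = 5.3;  Q₃ − Q₂ = 36.5
Q₃ − Q₂ > Q₂ − Q₁ ⇒ the upper half is more spread out ⇒ right-skewed.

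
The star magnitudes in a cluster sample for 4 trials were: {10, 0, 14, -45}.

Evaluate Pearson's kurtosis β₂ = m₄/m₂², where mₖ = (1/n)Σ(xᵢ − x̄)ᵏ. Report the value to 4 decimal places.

x̄ = -5.2500
Σ(xᵢ − x̄)² = 2210.7500 ⇒ m₂ = 552.68750
Σ(xᵢ − x̄)⁴ = 2688759.0781 ⇒ m₄ = 672189.76953
m₂² = 305463.47266
β₂ = m₄/m₂² = 672189.76953 / 305463.47266 ≈ 2.2006

2.2006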